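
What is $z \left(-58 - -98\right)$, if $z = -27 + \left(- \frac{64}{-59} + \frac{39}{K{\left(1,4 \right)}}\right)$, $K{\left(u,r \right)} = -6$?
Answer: $- \frac{76500}{59} \approx -1296.6$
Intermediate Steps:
$z = - \frac{3825}{118}$ ($z = -27 + \left(- \frac{64}{-59} + \frac{39}{-6}\right) = -27 + \left(\left(-64\right) \left(- \frac{1}{59}\right) + 39 \left(- \frac{1}{6}\right)\right) = -27 + \left(\frac{64}{59} - \frac{13}{2}\right) = -27 - \frac{639}{118} = - \frac{3825}{118} \approx -32.415$)
$z \left(-58 - -98\right) = - \frac{3825 \left(-58 - -98\right)}{118} = - \frac{3825 \left(-58 + 98\right)}{118} = \left(- \frac{3825}{118}\right) 40 = - \frac{76500}{59}$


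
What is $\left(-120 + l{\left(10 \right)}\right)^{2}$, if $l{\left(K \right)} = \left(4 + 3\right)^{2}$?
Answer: $5041$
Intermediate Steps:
$l{\left(K \right)} = 49$ ($l{\left(K \right)} = 7^{2} = 49$)
$\left(-120 + l{\left(10 \right)}\right)^{2} = \left(-120 + 49\right)^{2} = \left(-71\right)^{2} = 5041$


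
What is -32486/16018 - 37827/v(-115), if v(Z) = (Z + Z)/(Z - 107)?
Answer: -33630033118/921035 ≈ -36513.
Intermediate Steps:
v(Z) = 2*Z/(-107 + Z) (v(Z) = (2*Z)/(-107 + Z) = 2*Z/(-107 + Z))
-32486/16018 - 37827/v(-115) = -32486/16018 - 37827/(2*(-115)/(-107 - 115)) = -32486*1/16018 - 37827/(2*(-115)/(-222)) = -16243/8009 - 37827/(2*(-115)*(-1/222)) = -16243/8009 - 37827/115/111 = -16243/8009 - 37827*111/115 = -16243/8009 - 4198797/115 = -33630033118/921035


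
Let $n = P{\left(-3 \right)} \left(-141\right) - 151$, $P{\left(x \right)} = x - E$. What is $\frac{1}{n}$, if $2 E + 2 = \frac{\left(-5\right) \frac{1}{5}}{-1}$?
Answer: $\frac{2}{403} \approx 0.0049628$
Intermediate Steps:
$E = - \frac{1}{2}$ ($E = -1 + \frac{- \frac{5}{5} \frac{1}{-1}}{2} = -1 + \frac{\left(-5\right) \frac{1}{5} \left(-1\right)}{2} = -1 + \frac{\left(-1\right) \left(-1\right)}{2} = -1 + \frac{1}{2} \cdot 1 = -1 + \frac{1}{2} = - \frac{1}{2} \approx -0.5$)
$P{\left(x \right)} = \frac{1}{2} + x$ ($P{\left(x \right)} = x - - \frac{1}{2} = x + \frac{1}{2} = \frac{1}{2} + x$)
$n = \frac{403}{2}$ ($n = \left(\frac{1}{2} - 3\right) \left(-141\right) - 151 = \left(- \frac{5}{2}\right) \left(-141\right) - 151 = \frac{705}{2} - 151 = \frac{403}{2} \approx 201.5$)
$\frac{1}{n} = \frac{1}{\frac{403}{2}} = \frac{2}{403}$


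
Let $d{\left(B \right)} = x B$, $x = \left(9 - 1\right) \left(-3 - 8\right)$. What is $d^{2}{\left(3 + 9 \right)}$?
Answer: $1115136$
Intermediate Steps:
$x = -88$ ($x = 8 \left(-11\right) = -88$)
$d{\left(B \right)} = - 88 B$
$d^{2}{\left(3 + 9 \right)} = \left(- 88 \left(3 + 9\right)\right)^{2} = \left(\left(-88\right) 12\right)^{2} = \left(-1056\right)^{2} = 1115136$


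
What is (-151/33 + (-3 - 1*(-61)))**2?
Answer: 3108169/1089 ≈ 2854.1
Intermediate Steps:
(-151/33 + (-3 - 1*(-61)))**2 = (-151*1/33 + (-3 + 61))**2 = (-151/33 + 58)**2 = (1763/33)**2 = 3108169/1089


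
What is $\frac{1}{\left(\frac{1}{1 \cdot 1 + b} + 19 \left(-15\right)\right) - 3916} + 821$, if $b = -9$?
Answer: $\frac{27592981}{33609} \approx 821.0$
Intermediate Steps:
$\frac{1}{\left(\frac{1}{1 \cdot 1 + b} + 19 \left(-15\right)\right) - 3916} + 821 = \frac{1}{\left(\frac{1}{1 \cdot 1 - 9} + 19 \left(-15\right)\right) - 3916} + 821 = \frac{1}{\left(\frac{1}{1 - 9} - 285\right) - 3916} + 821 = \frac{1}{\left(\frac{1}{-8} - 285\right) - 3916} + 821 = \frac{1}{\left(- \frac{1}{8} - 285\right) - 3916} + 821 = \frac{1}{- \frac{2281}{8} - 3916} + 821 = \frac{1}{- \frac{33609}{8}} + 821 = - \frac{8}{33609} + 821 = \frac{27592981}{33609}$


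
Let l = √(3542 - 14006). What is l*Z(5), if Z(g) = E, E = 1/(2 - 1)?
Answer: 4*I*√654 ≈ 102.29*I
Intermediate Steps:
E = 1 (E = 1/1 = 1)
Z(g) = 1
l = 4*I*√654 (l = √(-10464) = 4*I*√654 ≈ 102.29*I)
l*Z(5) = (4*I*√654)*1 = 4*I*√654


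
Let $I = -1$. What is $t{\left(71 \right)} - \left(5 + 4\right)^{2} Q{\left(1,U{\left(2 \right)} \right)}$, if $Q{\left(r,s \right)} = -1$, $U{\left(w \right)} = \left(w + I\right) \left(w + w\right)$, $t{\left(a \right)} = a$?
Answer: $152$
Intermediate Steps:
$U{\left(w \right)} = 2 w \left(-1 + w\right)$ ($U{\left(w \right)} = \left(w - 1\right) \left(w + w\right) = \left(-1 + w\right) 2 w = 2 w \left(-1 + w\right)$)
$t{\left(71 \right)} - \left(5 + 4\right)^{2} Q{\left(1,U{\left(2 \right)} \right)} = 71 - \left(5 + 4\right)^{2} \left(-1\right) = 71 - 9^{2} \left(-1\right) = 71 - 81 \left(-1\right) = 71 - -81 = 71 + 81 = 152$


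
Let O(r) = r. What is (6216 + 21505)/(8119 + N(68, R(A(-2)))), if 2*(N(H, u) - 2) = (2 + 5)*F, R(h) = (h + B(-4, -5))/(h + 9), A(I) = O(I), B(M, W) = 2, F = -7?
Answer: 55442/16193 ≈ 3.4238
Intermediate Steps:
A(I) = I
R(h) = (2 + h)/(9 + h) (R(h) = (h + 2)/(h + 9) = (2 + h)/(9 + h))
N(H, u) = -45/2 (N(H, u) = 2 + ((2 + 5)*(-7))/2 = 2 + (7*(-7))/2 = 2 + (½)*(-49) = 2 - 49/2 = -45/2)
(6216 + 21505)/(8119 + N(68, R(A(-2)))) = (6216 + 21505)/(8119 - 45/2) = 27721/(16193/2) = 27721*(2/16193) = 55442/16193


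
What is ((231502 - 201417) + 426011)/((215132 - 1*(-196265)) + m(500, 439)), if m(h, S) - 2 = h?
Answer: 456096/411899 ≈ 1.1073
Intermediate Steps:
m(h, S) = 2 + h
((231502 - 201417) + 426011)/((215132 - 1*(-196265)) + m(500, 439)) = ((231502 - 201417) + 426011)/((215132 - 1*(-196265)) + (2 + 500)) = (30085 + 426011)/((215132 + 196265) + 502) = 456096/(411397 + 502) = 456096/411899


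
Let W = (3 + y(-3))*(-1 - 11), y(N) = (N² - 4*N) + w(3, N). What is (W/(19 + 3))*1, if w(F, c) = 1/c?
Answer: -142/11 ≈ -12.909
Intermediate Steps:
w(F, c) = 1/c
y(N) = 1/N + N² - 4*N (y(N) = (N² - 4*N) + 1/N = 1/N + N² - 4*N)
W = -284 (W = (3 + (1 + (-3)²*(-4 - 3))/(-3))*(-1 - 11) = (3 - (1 + 9*(-7))/3)*(-12) = (3 - (1 - 63)/3)*(-12) = (3 - ⅓*(-62))*(-12) = (3 + 62/3)*(-12) = (71/3)*(-12) = -284)
(W/(19 + 3))*1 = (-284/(19 + 3))*1 = (-284/22)*1 = ((1/22)*(-284))*1 = -142/11*1 = -142/11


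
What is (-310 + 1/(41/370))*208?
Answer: -2566720/41 ≈ -62603.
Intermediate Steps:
(-310 + 1/(41/370))*208 = (-310 + 370/41)*208 = -12340/41*208 = -2566720/41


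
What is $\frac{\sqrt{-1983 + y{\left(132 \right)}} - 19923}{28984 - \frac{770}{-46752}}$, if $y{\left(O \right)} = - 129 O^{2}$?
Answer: $- \frac{465720048}{677530369} + \frac{23376 i \sqrt{2249679}}{677530369} \approx -0.68738 + 0.051749 i$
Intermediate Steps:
$\frac{\sqrt{-1983 + y{\left(132 \right)}} - 19923}{28984 - \frac{770}{-46752}} = \frac{\sqrt{-1983 - 129 \cdot 132^{2}} - 19923}{28984 - \frac{770}{-46752}} = \frac{\sqrt{-1983 - 2247696} - 19923}{28984 - - \frac{385}{23376}} = \frac{\sqrt{-1983 - 2247696} - 19923}{28984 + \frac{385}{23376}} = \frac{\sqrt{-2249679} - 19923}{\frac{677530369}{23376}} = \left(i \sqrt{2249679} - 19923\right) \frac{23376}{677530369} = \left(-19923 + i \sqrt{2249679}\right) \frac{23376}{677530369} = - \frac{465720048}{677530369} + \frac{23376 i \sqrt{2249679}}{677530369}$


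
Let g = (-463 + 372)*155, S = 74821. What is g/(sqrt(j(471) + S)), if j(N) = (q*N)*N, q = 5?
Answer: -14105*sqrt(1184026)/1184026 ≈ -12.963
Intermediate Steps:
j(N) = 5*N**2 (j(N) = (5*N)*N = 5*N**2)
g = -14105 (g = -91*155 = -14105)
g/(sqrt(j(471) + S)) = -14105/sqrt(5*471**2 + 74821) = -14105/sqrt(5*221841 + 74821) = -14105/sqrt(1109205 + 74821) = -14105*sqrt(1184026)/1184026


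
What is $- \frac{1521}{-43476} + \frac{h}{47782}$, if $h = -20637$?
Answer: $- \frac{137422965}{346228372} \approx -0.39691$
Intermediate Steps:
$- \frac{1521}{-43476} + \frac{h}{47782} = - \frac{1521}{-43476} - \frac{20637}{47782} = \left(-1521\right) \left(- \frac{1}{43476}\right) - \frac{20637}{47782} = \frac{507}{14492} - \frac{20637}{47782} = - \frac{137422965}{346228372}$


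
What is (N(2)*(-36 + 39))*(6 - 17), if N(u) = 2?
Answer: -66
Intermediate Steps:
(N(2)*(-36 + 39))*(6 - 17) = (2*(-36 + 39))*(6 - 17) = (2*3)*(-11) = 6*(-11) = -66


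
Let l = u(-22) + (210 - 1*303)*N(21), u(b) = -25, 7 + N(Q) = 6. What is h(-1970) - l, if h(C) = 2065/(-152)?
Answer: -12401/152 ≈ -81.586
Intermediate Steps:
h(C) = -2065/152 (h(C) = 2065*(-1/152) = -2065/152)
N(Q) = -1 (N(Q) = -7 + 6 = -1)
l = 68 (l = -25 + (210 - 1*303)*(-1) = -25 + (210 - 303)*(-1) = -25 - 93*(-1) = -25 + 93 = 68)
h(-1970) - l = -2065/152 - 1*68 = -2065/152 - 68 = -12401/152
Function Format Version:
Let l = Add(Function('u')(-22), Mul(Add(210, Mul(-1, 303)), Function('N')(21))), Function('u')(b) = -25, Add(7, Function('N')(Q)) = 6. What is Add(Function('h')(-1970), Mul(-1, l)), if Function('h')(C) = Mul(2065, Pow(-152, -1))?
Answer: Rational(-12401, 152) ≈ -81.586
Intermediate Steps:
Function('h')(C) = Rational(-2065, 152) (Function('h')(C) = Mul(2065, Rational(-1, 152)) = Rational(-2065, 152))
Function('N')(Q) = -1 (Function('N')(Q) = Add(-7, 6) = -1)
l = 68 (l = Add(-25, Mul(Add(210, Mul(-1, 303)), -1)) = Add(-25, Mul(Add(210, -303), -1)) = Add(-25, Mul(-93, -1)) = Add(-25, 93) = 68)
Add(Function('h')(-1970), Mul(-1, l)) = Add(Rational(-2065, 152), Mul(-1, 68)) = Add(Rational(-2065, 152), -68) = Rational(-12401, 152)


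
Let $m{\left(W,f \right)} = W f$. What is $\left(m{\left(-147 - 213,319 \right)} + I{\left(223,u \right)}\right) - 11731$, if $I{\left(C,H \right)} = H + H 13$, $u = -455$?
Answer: $-132941$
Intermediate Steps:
$I{\left(C,H \right)} = 14 H$ ($I{\left(C,H \right)} = H + 13 H = 14 H$)
$\left(m{\left(-147 - 213,319 \right)} + I{\left(223,u \right)}\right) - 11731 = \left(\left(-147 - 213\right) 319 + 14 \left(-455\right)\right) - 11731 = \left(\left(-147 - 213\right) 319 - 6370\right) - 11731 = \left(\left(-360\right) 319 - 6370\right) - 11731 = \left(-114840 - 6370\right) - 11731 = -121210 - 11731 = -132941$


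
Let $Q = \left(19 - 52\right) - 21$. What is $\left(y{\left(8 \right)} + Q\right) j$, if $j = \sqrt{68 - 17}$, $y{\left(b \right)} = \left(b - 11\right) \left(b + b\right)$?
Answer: $- 102 \sqrt{51} \approx -728.43$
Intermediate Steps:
$y{\left(b \right)} = 2 b \left(-11 + b\right)$ ($y{\left(b \right)} = \left(-11 + b\right) 2 b = 2 b \left(-11 + b\right)$)
$j = \sqrt{51} \approx 7.1414$
$Q = -54$ ($Q = -33 - 21 = -54$)
$\left(y{\left(8 \right)} + Q\right) j = \left(2 \cdot 8 \left(-11 + 8\right) - 54\right) \sqrt{51} = \left(2 \cdot 8 \left(-3\right) - 54\right) \sqrt{51} = \left(-48 - 54\right) \sqrt{51} = - 102 \sqrt{51}$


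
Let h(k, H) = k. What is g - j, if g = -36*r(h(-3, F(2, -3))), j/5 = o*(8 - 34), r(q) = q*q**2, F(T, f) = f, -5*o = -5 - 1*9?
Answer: 1336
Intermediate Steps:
o = 14/5 (o = -(-5 - 1*9)/5 = -(-5 - 9)/5 = -1/5*(-14) = 14/5 ≈ 2.8000)
r(q) = q**3
j = -364 (j = 5*(14*(8 - 34)/5) = 5*((14/5)*(-26)) = 5*(-364/5) = -364)
g = 972 (g = -36*(-3)**3 = -36*(-27) = 972)
g - j = 972 - 1*(-364) = 972 + 364 = 1336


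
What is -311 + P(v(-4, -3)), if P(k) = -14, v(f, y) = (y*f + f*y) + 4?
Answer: -325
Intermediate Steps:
v(f, y) = 4 + 2*f*y (v(f, y) = (f*y + f*y) + 4 = 2*f*y + 4 = 4 + 2*f*y)
-311 + P(v(-4, -3)) = -311 - 14 = -325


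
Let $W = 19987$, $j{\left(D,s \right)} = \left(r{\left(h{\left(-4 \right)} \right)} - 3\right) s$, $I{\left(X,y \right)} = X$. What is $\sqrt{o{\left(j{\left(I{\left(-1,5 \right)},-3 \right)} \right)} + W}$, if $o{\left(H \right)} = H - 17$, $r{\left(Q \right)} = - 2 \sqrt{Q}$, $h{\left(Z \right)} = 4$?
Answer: $\sqrt{19991} \approx 141.39$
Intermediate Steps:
$j{\left(D,s \right)} = - 7 s$ ($j{\left(D,s \right)} = \left(- 2 \sqrt{4} - 3\right) s = \left(\left(-2\right) 2 - 3\right) s = \left(-4 - 3\right) s = - 7 s$)
$o{\left(H \right)} = -17 + H$
$\sqrt{o{\left(j{\left(I{\left(-1,5 \right)},-3 \right)} \right)} + W} = \sqrt{\left(-17 - -21\right) + 19987} = \sqrt{\left(-17 + 21\right) + 19987} = \sqrt{4 + 19987} = \sqrt{19991}$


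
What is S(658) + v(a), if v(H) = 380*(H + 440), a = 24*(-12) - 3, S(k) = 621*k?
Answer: 465238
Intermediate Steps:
a = -291 (a = -288 - 3 = -291)
v(H) = 167200 + 380*H (v(H) = 380*(440 + H) = 167200 + 380*H)
S(658) + v(a) = 621*658 + (167200 + 380*(-291)) = 408618 + (167200 - 110580) = 408618 + 56620 = 465238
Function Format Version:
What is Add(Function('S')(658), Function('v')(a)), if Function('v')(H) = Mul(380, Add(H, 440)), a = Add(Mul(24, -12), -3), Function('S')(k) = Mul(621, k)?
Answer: 465238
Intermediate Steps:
a = -291 (a = Add(-288, -3) = -291)
Function('v')(H) = Add(167200, Mul(380, H)) (Function('v')(H) = Mul(380, Add(440, H)) = Add(167200, Mul(380, H)))
Add(Function('S')(658), Function('v')(a)) = Add(Mul(621, 658), Add(167200, Mul(380, -291))) = Add(408618, Add(167200, -110580)) = Add(408618, 56620) = 465238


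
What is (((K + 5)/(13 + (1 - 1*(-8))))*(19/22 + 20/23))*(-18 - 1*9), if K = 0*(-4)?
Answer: -118395/11132 ≈ -10.636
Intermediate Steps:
K = 0
(((K + 5)/(13 + (1 - 1*(-8))))*(19/22 + 20/23))*(-18 - 1*9) = (((0 + 5)/(13 + (1 - 1*(-8))))*(19/22 + 20/23))*(-18 - 1*9) = ((5/(13 + (1 + 8)))*(19*(1/22) + 20*(1/23)))*(-18 - 9) = ((5/(13 + 9))*(19/22 + 20/23))*(-27) = ((5/22)*(877/506))*(-27) = (4385/11132)*(-27) = -118395/11132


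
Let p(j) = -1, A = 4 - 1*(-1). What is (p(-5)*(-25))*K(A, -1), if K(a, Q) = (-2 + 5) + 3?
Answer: 150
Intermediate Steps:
A = 5 (A = 4 + 1 = 5)
K(a, Q) = 6 (K(a, Q) = 3 + 3 = 6)
(p(-5)*(-25))*K(A, -1) = -1*(-25)*6 = 25*6 = 150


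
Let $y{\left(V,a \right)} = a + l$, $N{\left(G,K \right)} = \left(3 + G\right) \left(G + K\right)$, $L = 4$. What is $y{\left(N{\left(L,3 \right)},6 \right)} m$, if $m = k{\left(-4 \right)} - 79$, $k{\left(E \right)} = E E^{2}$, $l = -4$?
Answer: $-286$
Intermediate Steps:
$k{\left(E \right)} = E^{3}$
$y{\left(V,a \right)} = -4 + a$ ($y{\left(V,a \right)} = a - 4 = -4 + a$)
$m = -143$ ($m = \left(-4\right)^{3} - 79 = -64 - 79 = -143$)
$y{\left(N{\left(L,3 \right)},6 \right)} m = \left(-4 + 6\right) \left(-143\right) = 2 \left(-143\right) = -286$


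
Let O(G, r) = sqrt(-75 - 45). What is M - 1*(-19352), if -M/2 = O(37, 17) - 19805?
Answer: 58962 - 4*I*sqrt(30) ≈ 58962.0 - 21.909*I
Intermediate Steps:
O(G, r) = 2*I*sqrt(30) (O(G, r) = sqrt(-120) = 2*I*sqrt(30))
M = 39610 - 4*I*sqrt(30) (M = -2*(2*I*sqrt(30) - 19805) = -2*(-19805 + 2*I*sqrt(30)) = 39610 - 4*I*sqrt(30) ≈ 39610.0 - 21.909*I)
M - 1*(-19352) = (39610 - 4*I*sqrt(30)) - 1*(-19352) = (39610 - 4*I*sqrt(30)) + 19352 = 58962 - 4*I*sqrt(30)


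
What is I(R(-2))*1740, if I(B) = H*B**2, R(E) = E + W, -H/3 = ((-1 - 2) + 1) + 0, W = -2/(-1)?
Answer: 0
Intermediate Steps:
W = 2 (W = -2*(-1) = 2)
H = 6 (H = -3*(((-1 - 2) + 1) + 0) = -3*((-3 + 1) + 0) = -3*(-2 + 0) = -3*(-2) = 6)
R(E) = 2 + E (R(E) = E + 2 = 2 + E)
I(B) = 6*B**2
I(R(-2))*1740 = (6*(2 - 2)**2)*1740 = (6*0**2)*1740 = (6*0)*1740 = 0*1740 = 0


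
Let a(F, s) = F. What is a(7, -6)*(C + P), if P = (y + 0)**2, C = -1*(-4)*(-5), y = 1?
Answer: -133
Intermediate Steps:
C = -20 (C = 4*(-5) = -20)
P = 1 (P = (1 + 0)**2 = 1**2 = 1)
a(7, -6)*(C + P) = 7*(-20 + 1) = 7*(-19) = -133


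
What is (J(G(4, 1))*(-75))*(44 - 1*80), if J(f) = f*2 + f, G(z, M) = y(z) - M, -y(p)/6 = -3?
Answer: 137700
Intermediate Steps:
y(p) = 18 (y(p) = -6*(-3) = 18)
G(z, M) = 18 - M
J(f) = 3*f (J(f) = 2*f + f = 3*f)
(J(G(4, 1))*(-75))*(44 - 1*80) = ((3*(18 - 1*1))*(-75))*(44 - 1*80) = ((3*(18 - 1))*(-75))*(44 - 80) = ((3*17)*(-75))*(-36) = (51*(-75))*(-36) = -3825*(-36) = 137700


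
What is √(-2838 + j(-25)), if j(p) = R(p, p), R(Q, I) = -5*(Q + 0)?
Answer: I*√2713 ≈ 52.086*I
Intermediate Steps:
R(Q, I) = -5*Q
j(p) = -5*p
√(-2838 + j(-25)) = √(-2838 - 5*(-25)) = √(-2838 + 125) = √(-2713) = I*√2713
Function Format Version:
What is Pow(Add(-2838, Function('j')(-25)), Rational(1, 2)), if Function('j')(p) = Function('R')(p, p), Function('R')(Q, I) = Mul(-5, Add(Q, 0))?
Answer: Mul(I, Pow(2713, Rational(1, 2))) ≈ Mul(52.086, I)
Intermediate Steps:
Function('R')(Q, I) = Mul(-5, Q)
Function('j')(p) = Mul(-5, p)
Pow(Add(-2838, Function('j')(-25)), Rational(1, 2)) = Pow(Add(-2838, Mul(-5, -25)), Rational(1, 2)) = Pow(Add(-2838, 125), Rational(1, 2)) = Pow(-2713, Rational(1, 2)) = Mul(I, Pow(2713, Rational(1, 2)))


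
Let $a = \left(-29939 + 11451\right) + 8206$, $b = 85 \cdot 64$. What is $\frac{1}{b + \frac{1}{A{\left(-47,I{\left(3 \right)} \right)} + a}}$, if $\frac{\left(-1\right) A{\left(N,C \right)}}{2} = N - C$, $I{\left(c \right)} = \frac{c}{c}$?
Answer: $\frac{10186}{55411839} \approx 0.00018382$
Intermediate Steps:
$I{\left(c \right)} = 1$
$b = 5440$
$a = -10282$ ($a = -18488 + 8206 = -10282$)
$A{\left(N,C \right)} = - 2 N + 2 C$ ($A{\left(N,C \right)} = - 2 \left(N - C\right) = - 2 N + 2 C$)
$\frac{1}{b + \frac{1}{A{\left(-47,I{\left(3 \right)} \right)} + a}} = \frac{1}{5440 + \frac{1}{\left(\left(-2\right) \left(-47\right) + 2 \cdot 1\right) - 10282}} = \frac{1}{5440 + \frac{1}{\left(94 + 2\right) - 10282}} = \frac{1}{5440 + \frac{1}{96 - 10282}} = \frac{1}{5440 + \frac{1}{-10186}} = \frac{1}{5440 - \frac{1}{10186}} = \frac{1}{\frac{55411839}{10186}} = \frac{10186}{55411839}$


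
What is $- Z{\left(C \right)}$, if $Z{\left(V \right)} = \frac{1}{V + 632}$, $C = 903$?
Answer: $- \frac{1}{1535} \approx -0.00065147$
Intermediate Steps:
$Z{\left(V \right)} = \frac{1}{632 + V}$
$- Z{\left(C \right)} = - \frac{1}{632 + 903} = - \frac{1}{1535}$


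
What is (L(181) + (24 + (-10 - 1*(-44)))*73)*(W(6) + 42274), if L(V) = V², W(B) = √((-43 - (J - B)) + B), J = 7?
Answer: 1563926630 + 36995*I*√38 ≈ 1.5639e+9 + 2.2805e+5*I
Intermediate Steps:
W(B) = √(-50 + 2*B) (W(B) = √((-43 - (7 - B)) + B) = √((-43 + (-7 + B)) + B) = √((-50 + B) + B) = √(-50 + 2*B))
(L(181) + (24 + (-10 - 1*(-44)))*73)*(W(6) + 42274) = (181² + (24 + (-10 - 1*(-44)))*73)*(√(-50 + 2*6) + 42274) = (32761 + (24 + (-10 + 44))*73)*(√(-50 + 12) + 42274) = (32761 + (24 + 34)*73)*(√(-38) + 42274) = (32761 + 58*73)*(I*√38 + 42274) = (32761 + 4234)*(42274 + I*√38) = 36995*(42274 + I*√38) = 1563926630 + 36995*I*√38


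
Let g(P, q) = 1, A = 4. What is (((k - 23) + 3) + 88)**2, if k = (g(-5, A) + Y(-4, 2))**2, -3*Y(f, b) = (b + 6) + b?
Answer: 436921/81 ≈ 5394.1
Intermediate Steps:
Y(f, b) = -2 - 2*b/3 (Y(f, b) = -((b + 6) + b)/3 = -((6 + b) + b)/3 = -(6 + 2*b)/3 = -2 - 2*b/3)
k = 49/9 (k = (1 + (-2 - 2/3*2))**2 = (1 + (-2 - 4/3))**2 = (1 - 10/3)**2 = (-7/3)**2 = 49/9 ≈ 5.4444)
(((k - 23) + 3) + 88)**2 = (((49/9 - 23) + 3) + 88)**2 = ((-158/9 + 3) + 88)**2 = (-131/9 + 88)**2 = (661/9)**2 = 436921/81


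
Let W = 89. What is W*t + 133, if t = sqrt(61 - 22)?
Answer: 133 + 89*sqrt(39) ≈ 688.80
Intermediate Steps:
t = sqrt(39) ≈ 6.2450
W*t + 133 = 89*sqrt(39) + 133 = 133 + 89*sqrt(39)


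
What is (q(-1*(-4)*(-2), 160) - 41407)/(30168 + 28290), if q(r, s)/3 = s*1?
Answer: -40927/58458 ≈ -0.70011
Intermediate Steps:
q(r, s) = 3*s (q(r, s) = 3*(s*1) = 3*s)
(q(-1*(-4)*(-2), 160) - 41407)/(30168 + 28290) = (3*160 - 41407)/(30168 + 28290) = (480 - 41407)/58458 = -40927*1/58458 = -40927/58458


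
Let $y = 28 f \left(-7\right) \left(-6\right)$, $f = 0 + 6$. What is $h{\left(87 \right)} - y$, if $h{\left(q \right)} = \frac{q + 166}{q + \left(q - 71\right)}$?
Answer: $- \frac{726515}{103} \approx -7053.5$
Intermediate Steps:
$f = 6$
$h{\left(q \right)} = \frac{166 + q}{-71 + 2 q}$ ($h{\left(q \right)} = \frac{166 + q}{q + \left(-71 + q\right)} = \frac{166 + q}{-71 + 2 q}$)
$y = 7056$ ($y = 28 \cdot 6 \left(-7\right) \left(-6\right) = 28 \left(\left(-42\right) \left(-6\right)\right) = 28 \cdot 252 = 7056$)
$h{\left(87 \right)} - y = \frac{166 + 87}{-71 + 2 \cdot 87} - 7056 = \frac{1}{-71 + 174} \cdot 253 - 7056 = \frac{1}{103} \cdot 253 - 7056 = \frac{253}{103} - 7056 = - \frac{726515}{103}$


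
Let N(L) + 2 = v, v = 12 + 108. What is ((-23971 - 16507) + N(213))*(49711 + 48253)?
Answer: -3953827040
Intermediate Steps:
v = 120
N(L) = 118 (N(L) = -2 + 120 = 118)
((-23971 - 16507) + N(213))*(49711 + 48253) = ((-23971 - 16507) + 118)*(49711 + 48253) = (-40478 + 118)*97964 = -40360*97964 = -3953827040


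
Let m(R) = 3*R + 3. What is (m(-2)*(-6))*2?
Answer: 36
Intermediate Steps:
m(R) = 3 + 3*R
(m(-2)*(-6))*2 = ((3 + 3*(-2))*(-6))*2 = ((3 - 6)*(-6))*2 = -3*(-6)*2 = 18*2 = 36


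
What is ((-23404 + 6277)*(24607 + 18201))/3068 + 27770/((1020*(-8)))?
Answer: -149569343623/625872 ≈ -2.3898e+5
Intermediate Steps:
((-23404 + 6277)*(24607 + 18201))/3068 + 27770/((1020*(-8))) = -17127*42808*(1/3068) + 27770/(-8160) = -733172616*1/3068 + 27770*(-1/8160) = -183293154/767 - 2777/816 = -149569343623/625872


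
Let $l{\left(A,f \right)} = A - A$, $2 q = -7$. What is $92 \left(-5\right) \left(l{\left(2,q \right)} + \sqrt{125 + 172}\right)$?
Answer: $- 1380 \sqrt{33} \approx -7927.5$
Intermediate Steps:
$q = - \frac{7}{2}$ ($q = \frac{1}{2} \left(-7\right) = - \frac{7}{2} \approx -3.5$)
$l{\left(A,f \right)} = 0$
$92 \left(-5\right) \left(l{\left(2,q \right)} + \sqrt{125 + 172}\right) = 92 \left(-5\right) \left(0 + \sqrt{125 + 172}\right) = - 460 \left(0 + \sqrt{297}\right) = - 460 \left(0 + 3 \sqrt{33}\right) = - 460 \cdot 3 \sqrt{33} = - 1380 \sqrt{33}$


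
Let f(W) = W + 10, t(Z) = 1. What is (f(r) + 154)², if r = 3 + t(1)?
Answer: 28224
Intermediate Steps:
r = 4 (r = 3 + 1 = 4)
f(W) = 10 + W
(f(r) + 154)² = ((10 + 4) + 154)² = (14 + 154)² = 168² = 28224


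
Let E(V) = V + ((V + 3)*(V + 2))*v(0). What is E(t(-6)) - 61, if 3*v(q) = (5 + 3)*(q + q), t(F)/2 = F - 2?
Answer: -77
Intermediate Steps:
t(F) = -4 + 2*F (t(F) = 2*(F - 2) = 2*(-2 + F) = -4 + 2*F)
v(q) = 16*q/3 (v(q) = ((5 + 3)*(q + q))/3 = (8*(2*q))/3 = (16*q)/3 = 16*q/3)
E(V) = V (E(V) = V + ((V + 3)*(V + 2))*((16/3)*0) = V + ((3 + V)*(2 + V))*0 = V + ((2 + V)*(3 + V))*0 = V + 0 = V)
E(t(-6)) - 61 = (-4 + 2*(-6)) - 61 = (-4 - 12) - 61 = -16 - 61 = -77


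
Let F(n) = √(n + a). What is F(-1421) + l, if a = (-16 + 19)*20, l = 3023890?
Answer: 3023890 + I*√1361 ≈ 3.0239e+6 + 36.892*I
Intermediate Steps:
a = 60 (a = 3*20 = 60)
F(n) = √(60 + n) (F(n) = √(n + 60) = √(60 + n))
F(-1421) + l = √(60 - 1421) + 3023890 = √(-1361) + 3023890 = I*√1361 + 3023890 = 3023890 + I*√1361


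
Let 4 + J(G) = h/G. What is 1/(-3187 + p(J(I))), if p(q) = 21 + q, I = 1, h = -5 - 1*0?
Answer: -1/3175 ≈ -0.00031496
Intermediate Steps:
h = -5 (h = -5 + 0 = -5)
J(G) = -4 - 5/G
1/(-3187 + p(J(I))) = 1/(-3187 + (21 + (-4 - 5/1))) = 1/(-3187 + (21 + (-4 - 5*1))) = 1/(-3187 + (21 + (-4 - 5))) = 1/(-3187 + (21 - 9)) = 1/(-3187 + 12) = 1/(-3175) = -1/3175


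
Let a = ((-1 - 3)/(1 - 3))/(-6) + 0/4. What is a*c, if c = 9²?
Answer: -27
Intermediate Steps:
a = -⅓ (a = -4/(-2)*(-⅙) + 0*(¼) = -4*(-½)*(-⅙) + 0 = 2*(-⅙) + 0 = -⅓ + 0 = -⅓ ≈ -0.33333)
c = 81
a*c = -⅓*81 = -27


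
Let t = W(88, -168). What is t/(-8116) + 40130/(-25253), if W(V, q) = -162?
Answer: -160802047/102476674 ≈ -1.5692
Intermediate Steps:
t = -162
t/(-8116) + 40130/(-25253) = -162/(-8116) + 40130/(-25253) = -162*(-1/8116) + 40130*(-1/25253) = 81/4058 - 40130/25253 = -160802047/102476674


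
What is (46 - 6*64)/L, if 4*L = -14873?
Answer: 1352/14873 ≈ 0.090903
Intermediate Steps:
L = -14873/4 (L = (¼)*(-14873) = -14873/4 ≈ -3718.3)
(46 - 6*64)/L = (46 - 6*64)/(-14873/4) = (46 - 384)*(-4/14873) = -338*(-4/14873) = 1352/14873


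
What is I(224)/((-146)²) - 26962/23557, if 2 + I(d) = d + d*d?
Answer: 306251847/251070506 ≈ 1.2198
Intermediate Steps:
I(d) = -2 + d + d² (I(d) = -2 + (d + d*d) = -2 + (d + d²) = -2 + d + d²)
I(224)/((-146)²) - 26962/23557 = (-2 + 224 + 224²)/((-146)²) - 26962/23557 = (-2 + 224 + 50176)/21316 - 26962*1/23557 = 50398*(1/21316) - 26962/23557 = 25199/10658 - 26962/23557 = 306251847/251070506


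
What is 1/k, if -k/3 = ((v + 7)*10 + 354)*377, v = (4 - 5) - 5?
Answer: -1/411684 ≈ -2.4290e-6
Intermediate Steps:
v = -6 (v = -1 - 5 = -6)
k = -411684 (k = -3*((-6 + 7)*10 + 354)*377 = -3*(1*10 + 354)*377 = -3*(10 + 354)*377 = -1092*377 = -3*137228 = -411684)
1/k = 1/(-411684) = -1/411684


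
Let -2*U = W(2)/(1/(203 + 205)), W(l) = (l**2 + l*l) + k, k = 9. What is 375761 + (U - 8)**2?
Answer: 12458337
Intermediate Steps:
W(l) = 9 + 2*l**2 (W(l) = (l**2 + l*l) + 9 = (l**2 + l**2) + 9 = 2*l**2 + 9 = 9 + 2*l**2)
U = -3468 (U = -(9 + 2*2**2)/(2*(1/(203 + 205))) = -(9 + 2*4)/(2*(1/408)) = -(9 + 8)/(2*1/408) = -17*408/2 = -1/2*6936 = -3468)
375761 + (U - 8)**2 = 375761 + (-3468 - 8)**2 = 375761 + (-3476)**2 = 375761 + 12082576 = 12458337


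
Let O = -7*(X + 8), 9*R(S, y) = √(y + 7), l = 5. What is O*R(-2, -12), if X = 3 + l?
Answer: -112*I*√5/9 ≈ -27.827*I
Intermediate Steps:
X = 8 (X = 3 + 5 = 8)
R(S, y) = √(7 + y)/9 (R(S, y) = √(y + 7)/9 = √(7 + y)/9)
O = -112 (O = -7*(8 + 8) = -7*16 = -112)
O*R(-2, -12) = -112*√(7 - 12)/9 = -112*√(-5)/9 = -112*I*√5/9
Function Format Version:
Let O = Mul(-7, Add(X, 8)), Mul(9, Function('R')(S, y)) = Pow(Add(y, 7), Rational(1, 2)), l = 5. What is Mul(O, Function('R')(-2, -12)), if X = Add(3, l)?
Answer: Mul(Rational(-112, 9), I, Pow(5, Rational(1, 2))) ≈ Mul(-27.827, I)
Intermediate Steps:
X = 8 (X = Add(3, 5) = 8)
Function('R')(S, y) = Mul(Rational(1, 9), Pow(Add(7, y), Rational(1, 2))) (Function('R')(S, y) = Mul(Rational(1, 9), Pow(Add(y, 7), Rational(1, 2))) = Mul(Rational(1, 9), Pow(Add(7, y), Rational(1, 2))))
O = -112 (O = Mul(-7, Add(8, 8)) = Mul(-7, 16) = -112)
Mul(O, Function('R')(-2, -12)) = Mul(-112, Mul(Rational(1, 9), Pow(Add(7, -12), Rational(1, 2)))) = Mul(-112, Mul(Rational(1, 9), Pow(-5, Rational(1, 2)))) = Mul(-112, Mul(Rational(1, 9), Mul(I, Pow(5, Rational(1, 2))))) = Mul(-112, Mul(Rational(1, 9), I, Pow(5, Rational(1, 2)))) = Mul(Rational(-112, 9), I, Pow(5, Rational(1, 2)))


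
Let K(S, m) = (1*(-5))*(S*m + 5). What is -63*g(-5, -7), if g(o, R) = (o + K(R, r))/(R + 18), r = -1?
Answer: 4095/11 ≈ 372.27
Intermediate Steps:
K(S, m) = -25 - 5*S*m (K(S, m) = -5*(5 + S*m) = -25 - 5*S*m)
g(o, R) = (-25 + o + 5*R)/(18 + R) (g(o, R) = (o + (-25 - 5*R*(-1)))/(R + 18) = (o + (-25 + 5*R))/(18 + R) = (-25 + o + 5*R)/(18 + R))
-63*g(-5, -7) = -63*(-25 - 5 + 5*(-7))/(18 - 7) = -63*(-25 - 5 - 35)/11 = -63*(-65)/11 = -63*(-65/11) = 4095/11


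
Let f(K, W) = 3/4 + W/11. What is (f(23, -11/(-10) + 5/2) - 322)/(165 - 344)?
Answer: 70603/39380 ≈ 1.7929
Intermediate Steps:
f(K, W) = ¾ + W/11 (f(K, W) = 3*(¼) + W*(1/11) = ¾ + W/11)
(f(23, -11/(-10) + 5/2) - 322)/(165 - 344) = ((¾ + (-11/(-10) + 5/2)/11) - 322)/(165 - 344) = ((¾ + (-11*(-⅒) + 5*(½))/11) - 322)/(-179) = ((¾ + (11/10 + 5/2)/11) - 322)*(-1/179) = ((¾ + (1/11)*(18/5)) - 322)*(-1/179) = ((¾ + 18/55) - 322)*(-1/179) = (237/220 - 322)*(-1/179) = -70603/220*(-1/179) = 70603/39380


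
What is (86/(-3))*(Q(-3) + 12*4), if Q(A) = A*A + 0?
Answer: -1634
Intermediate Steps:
Q(A) = A² (Q(A) = A² + 0 = A²)
(86/(-3))*(Q(-3) + 12*4) = (86/(-3))*((-3)² + 12*4) = (86*(-⅓))*(9 + 48) = -86/3*57 = -1634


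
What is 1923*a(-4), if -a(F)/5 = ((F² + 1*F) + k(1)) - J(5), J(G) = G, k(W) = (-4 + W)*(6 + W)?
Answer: 134610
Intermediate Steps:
a(F) = 130 - 5*F - 5*F² (a(F) = -5*(((F² + 1*F) + (-24 + 1² + 2*1)) - 1*5) = -5*(((F² + F) + (-24 + 1 + 2)) - 5) = -5*(((F + F²) - 21) - 5) = -5*((-21 + F + F²) - 5) = -5*(-26 + F + F²) = 130 - 5*F - 5*F²)
1923*a(-4) = 1923*(130 - 5*(-4) - 5*(-4)²) = 1923*(130 + 20 - 5*16) = 1923*(130 + 20 - 80) = 1923*70 = 134610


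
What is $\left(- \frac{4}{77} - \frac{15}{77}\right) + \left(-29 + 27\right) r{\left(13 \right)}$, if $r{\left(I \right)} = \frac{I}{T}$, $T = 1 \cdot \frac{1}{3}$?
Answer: $- \frac{6025}{77} \approx -78.247$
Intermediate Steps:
$T = \frac{1}{3}$ ($T = 1 \cdot \frac{1}{3} = \frac{1}{3} \approx 0.33333$)
$r{\left(I \right)} = 3 I$ ($r{\left(I \right)} = I \frac{1}{\frac{1}{3}} = I 3 = 3 I$)
$\left(- \frac{4}{77} - \frac{15}{77}\right) + \left(-29 + 27\right) r{\left(13 \right)} = \left(- \frac{4}{77} - \frac{15}{77}\right) + \left(-29 + 27\right) 3 \cdot 13 = \left(\left(-4\right) \frac{1}{77} - \frac{15}{77}\right) - 78 = \left(- \frac{4}{77} - \frac{15}{77}\right) - 78 = - \frac{19}{77} - 78 = - \frac{6025}{77}$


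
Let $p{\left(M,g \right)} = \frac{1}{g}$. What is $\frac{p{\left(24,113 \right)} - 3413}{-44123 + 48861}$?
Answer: $- \frac{192834}{267697} \approx -0.72034$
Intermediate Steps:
$\frac{p{\left(24,113 \right)} - 3413}{-44123 + 48861} = \frac{\frac{1}{113} - 3413}{-44123 + 48861} = \frac{\frac{1}{113} - 3413}{4738} = \left(- \frac{385668}{113}\right) \frac{1}{4738} = - \frac{192834}{267697}$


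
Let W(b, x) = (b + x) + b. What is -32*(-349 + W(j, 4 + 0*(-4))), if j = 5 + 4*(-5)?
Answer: 12000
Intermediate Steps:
j = -15 (j = 5 - 20 = -15)
W(b, x) = x + 2*b
-32*(-349 + W(j, 4 + 0*(-4))) = -32*(-349 + ((4 + 0*(-4)) + 2*(-15))) = -32*(-349 + ((4 + 0) - 30)) = -32*(-349 + (4 - 30)) = -32*(-349 - 26) = -32*(-375) = 12000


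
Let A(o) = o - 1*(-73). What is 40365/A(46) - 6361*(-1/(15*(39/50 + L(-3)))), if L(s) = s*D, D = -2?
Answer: 48620795/121023 ≈ 401.75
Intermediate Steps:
A(o) = 73 + o (A(o) = o + 73 = 73 + o)
L(s) = -2*s (L(s) = s*(-2) = -2*s)
40365/A(46) - 6361*(-1/(15*(39/50 + L(-3)))) = 40365/(73 + 46) - 6361*(-1/(15*(39/50 - 2*(-3)))) = 40365/119 - 6361*(-1/(15*(39*(1/50) + 6))) = 40365*(1/119) - 6361*(-1/(15*(39/50 + 6))) = 40365/119 - 6361/((339/50)*(-15)) = 40365/119 - 6361/(-1017/10) = 40365/119 - 6361*(-10/1017) = 40365/119 + 63610/1017 = 48620795/121023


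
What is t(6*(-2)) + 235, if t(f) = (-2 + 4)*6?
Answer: 247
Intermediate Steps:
t(f) = 12 (t(f) = 2*6 = 12)
t(6*(-2)) + 235 = 12 + 235 = 247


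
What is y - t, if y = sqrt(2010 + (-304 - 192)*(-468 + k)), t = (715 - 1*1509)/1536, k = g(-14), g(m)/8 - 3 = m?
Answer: 397/768 + sqrt(277786) ≈ 527.57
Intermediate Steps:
g(m) = 24 + 8*m
k = -88 (k = 24 + 8*(-14) = 24 - 112 = -88)
t = -397/768 (t = (715 - 1509)*(1/1536) = -794*1/1536 = -397/768 ≈ -0.51693)
y = sqrt(277786) (y = sqrt(2010 + (-304 - 192)*(-468 - 88)) = sqrt(2010 - 496*(-556)) = sqrt(2010 + 275776) = sqrt(277786) ≈ 527.05)
y - t = sqrt(277786) - 1*(-397/768) = sqrt(277786) + 397/768 = 397/768 + sqrt(277786)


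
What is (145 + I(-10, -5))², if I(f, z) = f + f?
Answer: 15625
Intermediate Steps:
I(f, z) = 2*f
(145 + I(-10, -5))² = (145 + 2*(-10))² = (145 - 20)² = 125² = 15625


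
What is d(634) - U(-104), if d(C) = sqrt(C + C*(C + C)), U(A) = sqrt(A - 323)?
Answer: 3*sqrt(89394) - I*sqrt(427) ≈ 896.96 - 20.664*I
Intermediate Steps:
U(A) = sqrt(-323 + A)
d(C) = sqrt(C + 2*C**2) (d(C) = sqrt(C + C*(2*C)) = sqrt(C + 2*C**2))
d(634) - U(-104) = sqrt(634*(1 + 2*634)) - sqrt(-323 - 104) = sqrt(634*(1 + 1268)) - sqrt(-427) = sqrt(634*1269) - I*sqrt(427) = sqrt(804546) - I*sqrt(427) = 3*sqrt(89394) - I*sqrt(427)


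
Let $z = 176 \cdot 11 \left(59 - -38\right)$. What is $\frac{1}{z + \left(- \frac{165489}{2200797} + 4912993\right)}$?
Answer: $\frac{733599}{3741930720052} \approx 1.9605 \cdot 10^{-7}$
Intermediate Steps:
$z = 187792$ ($z = 1936 \left(59 + 38\right) = 1936 \cdot 97 = 187792$)
$\frac{1}{z + \left(- \frac{165489}{2200797} + 4912993\right)} = \frac{1}{187792 + \left(- \frac{165489}{2200797} + 4912993\right)} = \frac{1}{187792 + \left(\left(-165489\right) \frac{1}{2200797} + 4912993\right)} = \frac{1}{187792 + \left(- \frac{55163}{733599} + 4912993\right)} = \frac{1}{187792 + \frac{3604166696644}{733599}} = \frac{1}{\frac{3741930720052}{733599}} = \frac{733599}{3741930720052}$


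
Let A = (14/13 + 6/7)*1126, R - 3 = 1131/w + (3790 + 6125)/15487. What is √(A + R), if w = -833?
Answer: √4329941069332853/1409317 ≈ 46.691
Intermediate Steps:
R = 1732083/758863 (R = 3 + (1131/(-833) + (3790 + 6125)/15487) = 3 + (1131*(-1/833) + 9915*(1/15487)) = 3 + (-1131/833 + 9915/15487) = 3 - 544506/758863 = 1732083/758863 ≈ 2.2825)
A = 198176/91 (A = (14*(1/13) + 6*(⅐))*1126 = (14/13 + 6/7)*1126 = (176/91)*1126 = 198176/91 ≈ 2177.8)
√(A + R) = √(198176/91 + 1732083/758863) = √(21506579063/9865219) = √4329941069332853/1409317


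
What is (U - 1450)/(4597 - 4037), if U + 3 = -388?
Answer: -263/80 ≈ -3.2875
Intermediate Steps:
U = -391 (U = -3 - 388 = -391)
(U - 1450)/(4597 - 4037) = (-391 - 1450)/(4597 - 4037) = -1841/560 = -1841*1/560 = -263/80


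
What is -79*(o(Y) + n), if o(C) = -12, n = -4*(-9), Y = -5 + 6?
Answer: -1896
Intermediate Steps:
Y = 1
n = 36
-79*(o(Y) + n) = -79*(-12 + 36) = -79*24 = -1896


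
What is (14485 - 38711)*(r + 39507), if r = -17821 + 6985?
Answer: -694583646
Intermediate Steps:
r = -10836
(14485 - 38711)*(r + 39507) = (14485 - 38711)*(-10836 + 39507) = -24226*28671 = -694583646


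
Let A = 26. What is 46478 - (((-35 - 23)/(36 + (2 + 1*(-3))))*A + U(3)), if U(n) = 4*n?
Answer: 1627818/35 ≈ 46509.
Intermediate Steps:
46478 - (((-35 - 23)/(36 + (2 + 1*(-3))))*A + U(3)) = 46478 - (((-35 - 23)/(36 + (2 + 1*(-3))))*26 + 4*3) = 46478 - (-58/(36 + (2 - 3))*26 + 12) = 46478 - (-58/(36 - 1)*26 + 12) = 46478 - (-58/35*26 + 12) = 46478 - (-1508/35 + 12) = 46478 - 1*(-1088/35) = 46478 + 1088/35 = 1627818/35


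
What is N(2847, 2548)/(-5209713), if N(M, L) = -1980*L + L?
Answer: 5042492/5209713 ≈ 0.96790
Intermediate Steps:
N(M, L) = -1979*L
N(2847, 2548)/(-5209713) = -1979*2548/(-5209713) = -5042492*(-1/5209713) = 5042492/5209713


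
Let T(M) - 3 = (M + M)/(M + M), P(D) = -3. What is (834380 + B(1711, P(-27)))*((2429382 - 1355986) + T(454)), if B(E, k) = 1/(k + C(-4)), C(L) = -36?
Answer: 11643105038200/13 ≈ 8.9562e+11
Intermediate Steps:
T(M) = 4 (T(M) = 3 + (M + M)/(M + M) = 3 + (2*M)/((2*M)) = 3 + (2*M)*(1/(2*M)) = 3 + 1 = 4)
B(E, k) = 1/(-36 + k) (B(E, k) = 1/(k - 36) = 1/(-36 + k))
(834380 + B(1711, P(-27)))*((2429382 - 1355986) + T(454)) = (834380 + 1/(-36 - 3))*((2429382 - 1355986) + 4) = (834380 + 1/(-39))*(1073396 + 4) = (834380 - 1/39)*1073400 = (32540819/39)*1073400 = 11643105038200/13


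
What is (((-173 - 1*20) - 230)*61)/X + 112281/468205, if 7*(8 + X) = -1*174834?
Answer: 20840895879/16376874490 ≈ 1.2726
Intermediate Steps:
X = -174890/7 (X = -8 + (-1*174834)/7 = -8 + (⅐)*(-174834) = -8 - 174834/7 = -174890/7 ≈ -24984.)
(((-173 - 1*20) - 230)*61)/X + 112281/468205 = (((-173 - 1*20) - 230)*61)/(-174890/7) + 112281/468205 = (((-173 - 20) - 230)*61)*(-7/174890) + 112281*(1/468205) = ((-193 - 230)*61)*(-7/174890) + 112281/468205 = -423*61*(-7/174890) + 112281/468205 = -25803*(-7/174890) + 112281/468205 = 180621/174890 + 112281/468205 = 20840895879/16376874490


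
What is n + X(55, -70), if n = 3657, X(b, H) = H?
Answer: 3587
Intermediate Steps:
n + X(55, -70) = 3657 - 70 = 3587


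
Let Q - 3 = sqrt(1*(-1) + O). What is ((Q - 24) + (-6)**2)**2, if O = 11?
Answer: (15 + sqrt(10))**2 ≈ 329.87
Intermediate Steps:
Q = 3 + sqrt(10) (Q = 3 + sqrt(1*(-1) + 11) = 3 + sqrt(-1 + 11) = 3 + sqrt(10) ≈ 6.1623)
((Q - 24) + (-6)**2)**2 = (((3 + sqrt(10)) - 24) + (-6)**2)**2 = ((-21 + sqrt(10)) + 36)**2 = (15 + sqrt(10))**2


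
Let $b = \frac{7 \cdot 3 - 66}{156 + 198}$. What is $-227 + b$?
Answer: $- \frac{26801}{118} \approx -227.13$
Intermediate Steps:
$b = - \frac{15}{118}$ ($b = \frac{21 - 66}{354} = \left(-45\right) \frac{1}{354} = - \frac{15}{118} \approx -0.12712$)
$-227 + b = -227 - \frac{15}{118} = - \frac{26801}{118}$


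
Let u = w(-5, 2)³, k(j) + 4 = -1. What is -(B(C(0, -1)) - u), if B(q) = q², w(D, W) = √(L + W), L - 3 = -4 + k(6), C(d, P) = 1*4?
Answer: -16 - 8*I ≈ -16.0 - 8.0*I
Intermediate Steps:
k(j) = -5 (k(j) = -4 - 1 = -5)
C(d, P) = 4
L = -6 (L = 3 + (-4 - 5) = 3 - 9 = -6)
w(D, W) = √(-6 + W)
u = -8*I (u = (√(-6 + 2))³ = (√(-4))³ = (2*I)³ = -8*I ≈ -8.0*I)
-(B(C(0, -1)) - u) = -(4² - (-8)*I) = -(16 + 8*I) = -16 - 8*I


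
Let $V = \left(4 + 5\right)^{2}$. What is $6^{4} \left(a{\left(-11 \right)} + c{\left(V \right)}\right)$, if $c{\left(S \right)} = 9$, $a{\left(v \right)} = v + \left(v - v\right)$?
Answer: $-2592$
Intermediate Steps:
$a{\left(v \right)} = v$ ($a{\left(v \right)} = v + 0 = v$)
$V = 81$ ($V = 9^{2} = 81$)
$6^{4} \left(a{\left(-11 \right)} + c{\left(V \right)}\right) = 6^{4} \left(-11 + 9\right) = 1296 \left(-2\right) = -2592$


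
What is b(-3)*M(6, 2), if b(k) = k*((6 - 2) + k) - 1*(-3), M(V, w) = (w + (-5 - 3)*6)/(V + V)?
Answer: 0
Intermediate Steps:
M(V, w) = (-48 + w)/(2*V) (M(V, w) = (w - 8*6)/((2*V)) = (w - 48)*(1/(2*V)) = (-48 + w)*(1/(2*V)) = (-48 + w)/(2*V))
b(k) = 3 + k*(4 + k) (b(k) = k*(4 + k) + 3 = 3 + k*(4 + k))
b(-3)*M(6, 2) = (3 + (-3)² + 4*(-3))*((½)*(-48 + 2)/6) = (3 + 9 - 12)*((½)*(⅙)*(-46)) = 0*(-23/6) = 0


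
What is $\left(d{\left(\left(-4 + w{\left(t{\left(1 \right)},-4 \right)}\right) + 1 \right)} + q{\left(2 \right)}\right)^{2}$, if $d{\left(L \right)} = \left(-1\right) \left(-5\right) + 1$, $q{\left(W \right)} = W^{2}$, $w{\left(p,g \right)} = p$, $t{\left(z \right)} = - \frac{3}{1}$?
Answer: $100$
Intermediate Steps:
$t{\left(z \right)} = -3$ ($t{\left(z \right)} = \left(-3\right) 1 = -3$)
$d{\left(L \right)} = 6$ ($d{\left(L \right)} = 5 + 1 = 6$)
$\left(d{\left(\left(-4 + w{\left(t{\left(1 \right)},-4 \right)}\right) + 1 \right)} + q{\left(2 \right)}\right)^{2} = \left(6 + 2^{2}\right)^{2} = \left(6 + 4\right)^{2} = 10^{2} = 100$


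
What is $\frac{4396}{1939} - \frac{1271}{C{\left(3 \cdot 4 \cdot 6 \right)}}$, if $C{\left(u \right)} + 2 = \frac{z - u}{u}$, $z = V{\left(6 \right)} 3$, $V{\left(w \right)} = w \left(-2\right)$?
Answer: $\frac{708530}{1939} \approx 365.41$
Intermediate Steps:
$V{\left(w \right)} = - 2 w$
$z = -36$ ($z = \left(-2\right) 6 \cdot 3 = \left(-12\right) 3 = -36$)
$C{\left(u \right)} = -2 + \frac{-36 - u}{u}$
$\frac{4396}{1939} - \frac{1271}{C{\left(3 \cdot 4 \cdot 6 \right)}} = \frac{4396}{1939} - \frac{1271}{-3 - \frac{36}{3 \cdot 4 \cdot 6}} = 4396 \cdot \frac{1}{1939} - \frac{1271}{-3 - \frac{36}{12 \cdot 6}} = \frac{628}{277} - \frac{1271}{-3 - \frac{36}{72}} = \frac{628}{277} - \frac{1271}{-3 - \frac{1}{2}} = \frac{628}{277} - \frac{1271}{- \frac{7}{2}} = \frac{628}{277} - - \frac{2542}{7} = \frac{628}{277} + \frac{2542}{7} = \frac{708530}{1939}$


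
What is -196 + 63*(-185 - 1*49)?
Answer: -14938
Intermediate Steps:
-196 + 63*(-185 - 1*49) = -196 + 63*(-185 - 49) = -196 + 63*(-234) = -196 - 14742 = -14938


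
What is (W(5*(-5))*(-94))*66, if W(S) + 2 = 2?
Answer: 0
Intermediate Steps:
W(S) = 0 (W(S) = -2 + 2 = 0)
(W(5*(-5))*(-94))*66 = (0*(-94))*66 = 0*66 = 0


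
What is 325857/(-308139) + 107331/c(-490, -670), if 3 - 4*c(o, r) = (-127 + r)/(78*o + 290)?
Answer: 88031202860447/610834211 ≈ 1.4412e+5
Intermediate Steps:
c(o, r) = ¾ - (-127 + r)/(4*(290 + 78*o)) (c(o, r) = ¾ - (-127 + r)/(4*(78*o + 290)) = ¾ - (-127 + r)/(4*(290 + 78*o)))
325857/(-308139) + 107331/c(-490, -670) = 325857/(-308139) + 107331/(((997 - 1*(-670) + 234*(-490))/(8*(145 + 39*(-490))))) = 325857*(-1/308139) + 107331/(((997 + 670 - 114660)/(8*(145 - 19110)))) = -108619/102713 + 107331/(((⅛)*(-112993)/(-18965))) = -108619/102713 + 107331/(((⅛)*(-1/18965)*(-112993))) = -108619/102713 + 107331/(112993/151720) = -108619/102713 + 107331*(151720/112993) = -108619/102713 + 857066280/5947 = 88031202860447/610834211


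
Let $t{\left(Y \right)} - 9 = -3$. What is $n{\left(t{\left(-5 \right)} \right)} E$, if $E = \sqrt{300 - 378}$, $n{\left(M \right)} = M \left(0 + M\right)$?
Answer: $36 i \sqrt{78} \approx 317.94 i$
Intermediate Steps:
$t{\left(Y \right)} = 6$ ($t{\left(Y \right)} = 9 - 3 = 6$)
$n{\left(M \right)} = M^{2}$ ($n{\left(M \right)} = M M = M^{2}$)
$E = i \sqrt{78}$ ($E = \sqrt{-78} = i \sqrt{78} \approx 8.8318 i$)
$n{\left(t{\left(-5 \right)} \right)} E = 6^{2} i \sqrt{78} = 36 i \sqrt{78}$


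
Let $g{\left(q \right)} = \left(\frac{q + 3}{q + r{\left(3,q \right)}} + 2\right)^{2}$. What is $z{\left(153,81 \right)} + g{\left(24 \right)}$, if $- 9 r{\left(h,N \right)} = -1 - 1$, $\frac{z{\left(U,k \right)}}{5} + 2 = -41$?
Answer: $- \frac{9756619}{47524} \approx -205.3$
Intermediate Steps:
$z{\left(U,k \right)} = -215$ ($z{\left(U,k \right)} = -10 + 5 \left(-41\right) = -10 - 205 = -215$)
$r{\left(h,N \right)} = \frac{2}{9}$ ($r{\left(h,N \right)} = - \frac{-1 - 1}{9} = \left(- \frac{1}{9}\right) \left(-2\right) = \frac{2}{9}$)
$g{\left(q \right)} = \left(2 + \frac{3 + q}{\frac{2}{9} + q}\right)^{2}$ ($g{\left(q \right)} = \left(\frac{q + 3}{q + \frac{2}{9}} + 2\right)^{2} = \left(\frac{3 + q}{\frac{2}{9} + q} + 2\right)^{2} = \left(2 + \frac{3 + q}{\frac{2}{9} + q}\right)^{2}$)
$z{\left(153,81 \right)} + g{\left(24 \right)} = -215 + \frac{\left(31 + 27 \cdot 24\right)^{2}}{\left(2 + 9 \cdot 24\right)^{2}} = -215 + \frac{\left(31 + 648\right)^{2}}{\left(2 + 216\right)^{2}} = -215 + \frac{679^{2}}{47524} = -215 + \frac{1}{47524} \cdot 461041 = -215 + \frac{461041}{47524} = - \frac{9756619}{47524}$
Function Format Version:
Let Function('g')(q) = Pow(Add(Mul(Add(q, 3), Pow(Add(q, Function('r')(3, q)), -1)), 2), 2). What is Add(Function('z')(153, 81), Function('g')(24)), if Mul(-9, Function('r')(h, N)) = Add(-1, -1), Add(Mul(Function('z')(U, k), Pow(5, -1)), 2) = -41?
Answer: Rational(-9756619, 47524) ≈ -205.30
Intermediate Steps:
Function('z')(U, k) = -215 (Function('z')(U, k) = Add(-10, Mul(5, -41)) = Add(-10, -205) = -215)
Function('r')(h, N) = Rational(2, 9) (Function('r')(h, N) = Mul(Rational(-1, 9), Add(-1, -1)) = Mul(Rational(-1, 9), -2) = Rational(2, 9))
Function('g')(q) = Pow(Add(2, Mul(Pow(Add(Rational(2, 9), q), -1), Add(3, q))), 2) (Function('g')(q) = Pow(Add(Mul(Add(q, 3), Pow(Add(q, Rational(2, 9)), -1)), 2), 2) = Pow(Add(Mul(Add(3, q), Pow(Add(Rational(2, 9), q), -1)), 2), 2) = Pow(Add(Mul(Pow(Add(Rational(2, 9), q), -1), Add(3, q)), 2), 2) = Pow(Add(2, Mul(Pow(Add(Rational(2, 9), q), -1), Add(3, q))), 2))
Add(Function('z')(153, 81), Function('g')(24)) = Add(-215, Mul(Pow(Add(2, Mul(9, 24)), -2), Pow(Add(31, Mul(27, 24)), 2))) = Add(-215, Mul(Pow(Add(2, 216), -2), Pow(Add(31, 648), 2))) = Add(-215, Mul(Pow(218, -2), Pow(679, 2))) = Add(-215, Mul(Rational(1, 47524), 461041)) = Add(-215, Rational(461041, 47524)) = Rational(-9756619, 47524)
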